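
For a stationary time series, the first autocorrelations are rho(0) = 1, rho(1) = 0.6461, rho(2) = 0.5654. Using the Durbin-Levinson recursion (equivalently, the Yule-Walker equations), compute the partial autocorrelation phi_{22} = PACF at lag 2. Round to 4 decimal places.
\phi_{22} = 0.2540

The PACF at lag k is phi_{kk}, the last component of the solution
to the Yule-Walker system G_k phi = r_k where
  (G_k)_{ij} = rho(|i - j|), (r_k)_i = rho(i), i,j = 1..k.
Equivalently, Durbin-Levinson gives phi_{kk} iteratively:
  phi_{11} = rho(1)
  phi_{kk} = [rho(k) - sum_{j=1..k-1} phi_{k-1,j} rho(k-j)]
            / [1 - sum_{j=1..k-1} phi_{k-1,j} rho(j)],
  phi_{k,j} = phi_{k-1,j} - phi_{kk} phi_{k-1,k-j},  j = 1..k-1.
Step k = 1:
  phi_11 = rho(1) = 0.6461.
Step k = 2:
  phi_22 = [rho(2) - phi_11 rho(1)] / [1 - phi_11 rho(1)] = [0.5654 - (0.6461)(0.6461)] / [1 - (0.6461)(0.6461)]
         = 0.14795479 / 0.58255479 = 0.254.
Therefore phi_{22} = 0.2540.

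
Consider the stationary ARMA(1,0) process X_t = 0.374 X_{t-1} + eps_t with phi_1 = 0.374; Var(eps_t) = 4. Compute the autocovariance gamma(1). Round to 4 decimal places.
\gamma(1) = 1.7393

Multiply the model equation by X_{t-k} and take expectations. With theta_0 = psi_0 = 1 and psi_j the MA(infinity) weights, this gives
  gamma(k) - sum_i phi_i gamma(k-i) = c_k,
  c_k = sigma^2 * sum_{j=k..q} theta_j psi_{j-k}   (c_k = 0 for k > q),
using gamma(-m) = gamma(m).
Pure AR (q = 0): c_0 = sigma^2 = 4, c_k = 0 for k >= 1.
Equations for k = 0 and k = 1 (AR order 1):
  gamma(0) = phi_1 gamma(1) + c_0
  gamma(1) = phi_1 gamma(0) + c_1
Substituting the second into the first: gamma(0) (1 - phi_1^2) = c_0 + phi_1 c_1, so
  gamma(0) = c_0 / (1 - phi_1^2) = 4 / (1 - (0.374)^2) = 4 / 0.860124 = 4.650492.
  gamma(1) = phi_1 gamma(0) = (0.374)(4.650492) = 1.739284.
Therefore gamma(1) = 1.7393 (to 4 decimal places).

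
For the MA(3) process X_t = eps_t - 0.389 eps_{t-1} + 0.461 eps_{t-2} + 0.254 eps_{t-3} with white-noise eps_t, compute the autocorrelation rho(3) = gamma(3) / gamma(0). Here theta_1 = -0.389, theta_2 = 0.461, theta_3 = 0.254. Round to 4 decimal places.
\rho(3) = 0.1778

For an MA(q) process with theta_0 = 1, the autocovariance is
  gamma(k) = sigma^2 * sum_{i=0..q-k} theta_i * theta_{i+k},
and rho(k) = gamma(k) / gamma(0). Sigma^2 cancels.
  numerator   = (1)*(0.254) = 0.254.
  denominator = (1)^2 + (-0.389)^2 + (0.461)^2 + (0.254)^2 = 1.428358.
  rho(3) = 0.254 / 1.428358 = 0.1778.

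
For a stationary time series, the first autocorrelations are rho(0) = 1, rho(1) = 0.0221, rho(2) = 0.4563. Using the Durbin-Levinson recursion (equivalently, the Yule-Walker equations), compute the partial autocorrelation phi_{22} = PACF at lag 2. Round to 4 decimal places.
\phi_{22} = 0.4560

The PACF at lag k is phi_{kk}, the last component of the solution
to the Yule-Walker system G_k phi = r_k where
  (G_k)_{ij} = rho(|i - j|), (r_k)_i = rho(i), i,j = 1..k.
Equivalently, Durbin-Levinson gives phi_{kk} iteratively:
  phi_{11} = rho(1)
  phi_{kk} = [rho(k) - sum_{j=1..k-1} phi_{k-1,j} rho(k-j)]
            / [1 - sum_{j=1..k-1} phi_{k-1,j} rho(j)],
  phi_{k,j} = phi_{k-1,j} - phi_{kk} phi_{k-1,k-j},  j = 1..k-1.
Step k = 1:
  phi_11 = rho(1) = 0.0221.
Step k = 2:
  phi_22 = [rho(2) - phi_11 rho(1)] / [1 - phi_11 rho(1)] = [0.4563 - (0.0221)(0.0221)] / [1 - (0.0221)(0.0221)]
         = 0.45581159 / 0.99951159 = 0.456.
Therefore phi_{22} = 0.4560.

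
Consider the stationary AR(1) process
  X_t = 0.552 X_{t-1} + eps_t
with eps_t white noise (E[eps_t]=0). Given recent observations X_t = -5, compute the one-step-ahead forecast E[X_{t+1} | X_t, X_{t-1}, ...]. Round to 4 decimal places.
E[X_{t+1} \mid \mathcal F_t] = -2.7600

For an AR(p) model X_t = c + sum_i phi_i X_{t-i} + eps_t, the
one-step-ahead conditional mean is
  E[X_{t+1} | X_t, ...] = c + sum_i phi_i X_{t+1-i}.
Substitute known values:
  E[X_{t+1} | ...] = (0.552) * (-5)
                   = -2.7600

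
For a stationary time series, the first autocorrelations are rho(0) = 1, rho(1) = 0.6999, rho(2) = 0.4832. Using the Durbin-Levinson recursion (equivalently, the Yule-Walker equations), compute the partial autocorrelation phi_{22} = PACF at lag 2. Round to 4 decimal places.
\phi_{22} = -0.0131

The PACF at lag k is phi_{kk}, the last component of the solution
to the Yule-Walker system G_k phi = r_k where
  (G_k)_{ij} = rho(|i - j|), (r_k)_i = rho(i), i,j = 1..k.
Equivalently, Durbin-Levinson gives phi_{kk} iteratively:
  phi_{11} = rho(1)
  phi_{kk} = [rho(k) - sum_{j=1..k-1} phi_{k-1,j} rho(k-j)]
            / [1 - sum_{j=1..k-1} phi_{k-1,j} rho(j)],
  phi_{k,j} = phi_{k-1,j} - phi_{kk} phi_{k-1,k-j},  j = 1..k-1.
Step k = 1:
  phi_11 = rho(1) = 0.6999.
Step k = 2:
  phi_22 = [rho(2) - phi_11 rho(1)] / [1 - phi_11 rho(1)] = [0.4832 - (0.6999)(0.6999)] / [1 - (0.6999)(0.6999)]
         = -0.00666001 / 0.51013999 = -0.0131.
Therefore phi_{22} = -0.0131.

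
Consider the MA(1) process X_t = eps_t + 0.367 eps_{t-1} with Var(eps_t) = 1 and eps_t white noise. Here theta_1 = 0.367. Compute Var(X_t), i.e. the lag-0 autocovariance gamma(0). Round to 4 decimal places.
\gamma(0) = 1.1347

For an MA(q) process X_t = eps_t + sum_i theta_i eps_{t-i} with
Var(eps_t) = sigma^2, the variance is
  gamma(0) = sigma^2 * (1 + sum_i theta_i^2).
  sum_i theta_i^2 = (0.367)^2 = 0.134689.
  gamma(0) = 1 * (1 + 0.134689) = 1 * 1.134689 = 1.134689, which rounds to 1.1347.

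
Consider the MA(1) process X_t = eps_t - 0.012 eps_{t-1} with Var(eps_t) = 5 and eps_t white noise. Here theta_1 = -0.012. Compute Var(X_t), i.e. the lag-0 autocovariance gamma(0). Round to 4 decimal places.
\gamma(0) = 5.0007

For an MA(q) process X_t = eps_t + sum_i theta_i eps_{t-i} with
Var(eps_t) = sigma^2, the variance is
  gamma(0) = sigma^2 * (1 + sum_i theta_i^2).
  sum_i theta_i^2 = (-0.012)^2 = 0.000144.
  gamma(0) = 5 * (1 + 0.000144) = 5 * 1.000144 = 5.00072, which rounds to 5.0007.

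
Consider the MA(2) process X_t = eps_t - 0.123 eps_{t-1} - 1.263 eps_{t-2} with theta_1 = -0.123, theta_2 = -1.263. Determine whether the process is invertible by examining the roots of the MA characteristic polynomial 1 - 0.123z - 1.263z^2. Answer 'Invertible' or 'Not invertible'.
\text{Not invertible}

The MA(q) characteristic polynomial is P(z) = 1 - 0.123z - 1.263z^2.
Invertibility requires all roots to lie outside the unit circle, i.e. |z| > 1 for every root.
Set 1 + (-0.123) z + (-1.263) z^2 = 0, i.e. a z^2 + b z + c = 0 with a = -1.263, b = -0.123, c = 1.
Discriminant D = b^2 - 4ac = (-0.123)^2 - 4*(-1.263)*1 = 0.015129 - (-5.052) = 5.067129.
D >= 0, so the roots are real: z = (-b +/- sqrt(D)) / (2a) = (0.123 +/- 2.251028) / (-2.526).
  z_1 = (0.123 + 2.251028) / (-2.526) = -0.9398,   |z_1| = 0.9398.
  z_2 = (0.123 - 2.251028) / (-2.526) = 0.8424,   |z_2| = 0.8424.
Moduli of all roots: 0.9398, 0.8424.
All moduli strictly greater than 1? No.
Verdict: Not invertible.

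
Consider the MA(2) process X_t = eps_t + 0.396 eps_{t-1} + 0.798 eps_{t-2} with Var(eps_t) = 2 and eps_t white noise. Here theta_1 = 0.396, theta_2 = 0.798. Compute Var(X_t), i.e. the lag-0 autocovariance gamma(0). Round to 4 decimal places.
\gamma(0) = 3.5872

For an MA(q) process X_t = eps_t + sum_i theta_i eps_{t-i} with
Var(eps_t) = sigma^2, the variance is
  gamma(0) = sigma^2 * (1 + sum_i theta_i^2).
  sum_i theta_i^2 = (0.396)^2 + (0.798)^2 = 0.156816 + 0.636804 = 0.79362.
  gamma(0) = 2 * (1 + 0.79362) = 2 * 1.79362 = 3.58724, which rounds to 3.5872.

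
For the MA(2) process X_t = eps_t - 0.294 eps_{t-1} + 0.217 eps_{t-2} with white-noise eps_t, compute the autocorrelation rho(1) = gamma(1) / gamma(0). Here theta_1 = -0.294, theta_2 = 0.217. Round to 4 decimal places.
\rho(1) = -0.3157

For an MA(q) process with theta_0 = 1, the autocovariance is
  gamma(k) = sigma^2 * sum_{i=0..q-k} theta_i * theta_{i+k},
and rho(k) = gamma(k) / gamma(0). Sigma^2 cancels.
  numerator   = (1)*(-0.294) + (-0.294)*(0.217) = -0.357798.
  denominator = (1)^2 + (-0.294)^2 + (0.217)^2 = 1.133525.
  rho(1) = -0.357798 / 1.133525 = -0.3157.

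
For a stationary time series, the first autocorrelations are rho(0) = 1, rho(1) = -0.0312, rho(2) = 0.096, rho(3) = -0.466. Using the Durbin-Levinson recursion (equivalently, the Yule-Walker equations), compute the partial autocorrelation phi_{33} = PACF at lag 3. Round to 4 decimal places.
\phi_{33} = -0.4650

The PACF at lag k is phi_{kk}, the last component of the solution
to the Yule-Walker system G_k phi = r_k where
  (G_k)_{ij} = rho(|i - j|), (r_k)_i = rho(i), i,j = 1..k.
Equivalently, Durbin-Levinson gives phi_{kk} iteratively:
  phi_{11} = rho(1)
  phi_{kk} = [rho(k) - sum_{j=1..k-1} phi_{k-1,j} rho(k-j)]
            / [1 - sum_{j=1..k-1} phi_{k-1,j} rho(j)],
  phi_{k,j} = phi_{k-1,j} - phi_{kk} phi_{k-1,k-j},  j = 1..k-1.
Step k = 1:
  phi_11 = rho(1) = -0.0312.
Step k = 2:
  phi_22 = [rho(2) - phi_11 rho(1)] / [1 - phi_11 rho(1)] = [0.096 - (-0.0312)(-0.0312)] / [1 - (-0.0312)(-0.0312)]
         = 0.09502656 / 0.99902656 = 0.095119.
  Update: phi_21 = phi_11 - phi_22 phi_11 = -0.0312 - (0.095119)(-0.0312) = -0.028232.
Step k = 3:
  phi_33 = [rho(3) - phi_21 rho(2) - phi_22 rho(1)] / [1 - phi_21 rho(1) - phi_22 rho(2)]
    numerator   = -0.466 - (-0.028232)(0.096) - (0.095119)(-0.0312) = -0.46032198
    denominator = 1 - (-0.028232)(-0.0312) - (0.095119)(0.096) = 0.98998771
  phi_33 = -0.46032198 / 0.98998771 = -0.465.
Therefore phi_{33} = -0.4650.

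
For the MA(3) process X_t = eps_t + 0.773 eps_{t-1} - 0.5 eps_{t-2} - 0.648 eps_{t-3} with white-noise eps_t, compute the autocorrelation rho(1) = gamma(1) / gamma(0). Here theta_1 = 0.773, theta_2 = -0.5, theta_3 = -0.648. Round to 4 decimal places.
\rho(1) = 0.3133

For an MA(q) process with theta_0 = 1, the autocovariance is
  gamma(k) = sigma^2 * sum_{i=0..q-k} theta_i * theta_{i+k},
and rho(k) = gamma(k) / gamma(0). Sigma^2 cancels.
  numerator   = (1)*(0.773) + (0.773)*(-0.5) + (-0.5)*(-0.648) = 0.7105.
  denominator = (1)^2 + (0.773)^2 + (-0.5)^2 + (-0.648)^2 = 2.267433.
  rho(1) = 0.7105 / 2.267433 = 0.3133.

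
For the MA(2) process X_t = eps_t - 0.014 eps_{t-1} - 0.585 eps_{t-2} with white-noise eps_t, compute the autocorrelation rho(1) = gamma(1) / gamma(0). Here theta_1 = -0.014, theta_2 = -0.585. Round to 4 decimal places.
\rho(1) = -0.0043

For an MA(q) process with theta_0 = 1, the autocovariance is
  gamma(k) = sigma^2 * sum_{i=0..q-k} theta_i * theta_{i+k},
and rho(k) = gamma(k) / gamma(0). Sigma^2 cancels.
  numerator   = (1)*(-0.014) + (-0.014)*(-0.585) = -0.00581.
  denominator = (1)^2 + (-0.014)^2 + (-0.585)^2 = 1.342421.
  rho(1) = -0.00581 / 1.342421 = -0.0043.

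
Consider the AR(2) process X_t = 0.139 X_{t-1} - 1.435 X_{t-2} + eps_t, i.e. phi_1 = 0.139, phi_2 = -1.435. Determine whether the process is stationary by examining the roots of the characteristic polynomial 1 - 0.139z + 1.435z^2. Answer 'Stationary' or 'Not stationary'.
\text{Not stationary}

The AR(p) characteristic polynomial is P(z) = 1 - 0.139z + 1.435z^2.
Stationarity requires all roots to lie outside the unit circle, i.e. |z| > 1 for every root.
Set 1 + (-0.139) z + (1.435) z^2 = 0, i.e. a z^2 + b z + c = 0 with a = 1.435, b = -0.139, c = 1.
Discriminant D = b^2 - 4ac = (-0.139)^2 - 4*(1.435)*1 = 0.019321 - (5.74) = -5.720679.
D < 0, so the roots are the complex-conjugate pair z = (-b +/- i sqrt(-D)) / (2a) = 0.0484 +/- 0.8334i.
For a conjugate pair |z|^2 = z * conj(z) = (product of roots) = c/a = 1/(1.435) = 0.696864, so |z| = sqrt(0.696864) = 0.8348 for both roots.
Moduli of all roots: 0.8348, 0.8348.
All moduli strictly greater than 1? No.
Verdict: Not stationary.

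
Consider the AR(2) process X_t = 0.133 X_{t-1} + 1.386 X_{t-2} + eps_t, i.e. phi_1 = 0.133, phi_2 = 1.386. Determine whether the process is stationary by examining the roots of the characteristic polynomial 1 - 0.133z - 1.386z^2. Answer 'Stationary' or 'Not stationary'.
\text{Not stationary}

The AR(p) characteristic polynomial is P(z) = 1 - 0.133z - 1.386z^2.
Stationarity requires all roots to lie outside the unit circle, i.e. |z| > 1 for every root.
Set 1 + (-0.133) z + (-1.386) z^2 = 0, i.e. a z^2 + b z + c = 0 with a = -1.386, b = -0.133, c = 1.
Discriminant D = b^2 - 4ac = (-0.133)^2 - 4*(-1.386)*1 = 0.017689 - (-5.544) = 5.561689.
D >= 0, so the roots are real: z = (-b +/- sqrt(D)) / (2a) = (0.133 +/- 2.358323) / (-2.772).
  z_1 = (0.133 + 2.358323) / (-2.772) = -0.8987,   |z_1| = 0.8987.
  z_2 = (0.133 - 2.358323) / (-2.772) = 0.8028,   |z_2| = 0.8028.
Moduli of all roots: 0.8987, 0.8028.
All moduli strictly greater than 1? No.
Verdict: Not stationary.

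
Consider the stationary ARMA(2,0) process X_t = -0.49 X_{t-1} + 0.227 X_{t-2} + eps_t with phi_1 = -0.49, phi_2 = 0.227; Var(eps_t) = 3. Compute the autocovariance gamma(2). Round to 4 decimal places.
\gamma(2) = 2.8427

Multiply the model equation by X_{t-k} and take expectations. With theta_0 = psi_0 = 1 and psi_j the MA(infinity) weights, this gives
  gamma(k) - sum_i phi_i gamma(k-i) = c_k,
  c_k = sigma^2 * sum_{j=k..q} theta_j psi_{j-k}   (c_k = 0 for k > q),
using gamma(-m) = gamma(m).
Pure AR (q = 0): c_0 = sigma^2 = 3, c_k = 0 for k >= 1.
Equations for k = 0, 1, 2 (AR order 2, c_2 = 0):
  (E0) gamma(0) = phi_1 gamma(1) + phi_2 gamma(2) + c_0
  (E1) gamma(1) = phi_1 gamma(0) + phi_2 gamma(1) + c_1
  (E2) gamma(2) = phi_1 gamma(1) + phi_2 gamma(0)
From (E1): gamma(1) = A gamma(0) + B with
  A = phi_1 / (1 - phi_2) = -0.49 / 0.773 = -0.633894,   B = c_1 / (1 - phi_2) = 0 / 0.773 = 0.
Insert (E2) into (E0): gamma(0) (1 - phi_2^2) = phi_1 (1 + phi_2) gamma(1) + c_0.
  phi_1 (1 + phi_2) = (-0.49)(1.227) = -0.60123,   1 - phi_2^2 = 0.948471.
Replace gamma(1) by A gamma(0) + B and collect gamma(0):
  gamma(0) [0.948471 - (-0.60123)(-0.633894)] = c_0 = 3
  gamma(0) * 0.567355 = 3
  gamma(0) = 3 / 0.567355 = 5.287695.
  gamma(1) = A gamma(0) = (-0.633894)(5.287695) = -3.351838.
  gamma(2) = phi_1 gamma(1) + phi_2 gamma(0) = (-0.49)(-3.351838) + (0.227)(5.287695) = 2.842707.
Therefore gamma(2) = 2.8427 (to 4 decimal places).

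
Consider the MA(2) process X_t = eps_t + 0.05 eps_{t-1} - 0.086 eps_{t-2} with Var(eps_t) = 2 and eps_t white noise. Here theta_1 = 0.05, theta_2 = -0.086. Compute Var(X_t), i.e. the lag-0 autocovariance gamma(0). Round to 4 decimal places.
\gamma(0) = 2.0198

For an MA(q) process X_t = eps_t + sum_i theta_i eps_{t-i} with
Var(eps_t) = sigma^2, the variance is
  gamma(0) = sigma^2 * (1 + sum_i theta_i^2).
  sum_i theta_i^2 = (0.05)^2 + (-0.086)^2 = 0.0025 + 0.007396 = 0.009896.
  gamma(0) = 2 * (1 + 0.009896) = 2 * 1.009896 = 2.019792, which rounds to 2.0198.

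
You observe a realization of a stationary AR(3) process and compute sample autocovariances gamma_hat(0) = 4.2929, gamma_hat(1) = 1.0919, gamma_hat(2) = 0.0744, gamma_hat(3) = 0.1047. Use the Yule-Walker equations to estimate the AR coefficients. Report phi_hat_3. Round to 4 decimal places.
\hat\phi_{3} = 0.0350

The Yule-Walker equations for an AR(p) process read, in matrix form,
  Gamma_p phi = r_p,   with   (Gamma_p)_{ij} = gamma(|i - j|),
                       (r_p)_i = gamma(i),   i,j = 1..p.
Substitute the sample gammas (Toeplitz matrix and right-hand side of size 3):
  Gamma_p = [[4.2929, 1.0919, 0.0744], [1.0919, 4.2929, 1.0919], [0.0744, 1.0919, 4.2929]]
  r_p     = [1.0919, 0.0744, 0.1047]
Written out (R1..R3):
  (R1) 4.2929 phi_1 + 1.0919 phi_2 + 0.0744 phi_3 = 1.0919
  (R2) 1.0919 phi_1 + 4.2929 phi_2 + 1.0919 phi_3 = 0.0744
  (R3) 0.0744 phi_1 + 1.0919 phi_2 + 4.2929 phi_3 = 0.1047
Gaussian elimination:
  R2 <- R2 - (1.0919/4.2929) R1 = R2 - (0.25435) R1:  4.015175 phi_2 + 1.072976 phi_3 = -0.203325
  R3 <- R3 - (0.0744/4.2929) R1 = R3 - (0.017331) R1:  1.072976 phi_2 + 4.291611 phi_3 = 0.085776
  R3 <- R3 - (1.072976/4.015175) R2 = R3 - (0.26723) R2:  4.004879 phi_3 = 0.140111
Back-substitution:
  phi_hat_3 = 0.140111 / 4.004879 = 0.034985
  phi_hat_2 = (-0.203325 - (1.072976)(0.034985)) / 4.015175 = -0.059988
  phi_hat_1 = (1.0919 - (1.0919)(-0.059988) - (0.0744)(0.034985)) / 4.2929 = 0.269002
So phi_hat = [0.2690, -0.0600, 0.0350].
Therefore phi_hat_3 = 0.0350.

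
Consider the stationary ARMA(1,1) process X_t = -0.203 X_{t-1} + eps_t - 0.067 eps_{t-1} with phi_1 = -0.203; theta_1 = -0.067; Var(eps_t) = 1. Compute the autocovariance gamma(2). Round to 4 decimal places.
\gamma(2) = 0.0579

Multiply the model equation by X_{t-k} and take expectations. With theta_0 = psi_0 = 1 and psi_j the MA(infinity) weights, this gives
  gamma(k) - sum_i phi_i gamma(k-i) = c_k,
  c_k = sigma^2 * sum_{j=k..q} theta_j psi_{j-k}   (c_k = 0 for k > q),
using gamma(-m) = gamma(m).
psi-weights needed (psi_j = theta_j + sum_i phi_i psi_{j-i}):
  psi_1 = theta_1 + phi_1 = -0.067 + (-0.203) = -0.27
Right-hand sides:
  c_0 = sigma^2 (1 + theta_1 psi_1) = 1 * (1 + (-0.067)(-0.27)) = 1 * 1.01809 = 1.01809
  c_1 = sigma^2 theta_1 = 1 * (-0.067) = -0.067
  c_2 = 0
Equations for k = 0 and k = 1 (AR order 1):
  gamma(0) = phi_1 gamma(1) + c_0
  gamma(1) = phi_1 gamma(0) + c_1
Substituting the second into the first: gamma(0) (1 - phi_1^2) = c_0 + phi_1 c_1, so
  gamma(0) = (c_0 + phi_1 c_1) / (1 - phi_1^2) = (1.01809 + (-0.203)(-0.067)) / (1 - (-0.203)^2) = 1.031691 / 0.958791 = 1.076033.
  gamma(1) = phi_1 gamma(0) + c_1 = (-0.203)(1.076033) + (-0.067) = -0.285435.
For k = 2 (> q): gamma(2) = phi_1 gamma(1) = (-0.203)(-0.285435) = 0.057943.
Therefore gamma(2) = 0.0579 (to 4 decimal places).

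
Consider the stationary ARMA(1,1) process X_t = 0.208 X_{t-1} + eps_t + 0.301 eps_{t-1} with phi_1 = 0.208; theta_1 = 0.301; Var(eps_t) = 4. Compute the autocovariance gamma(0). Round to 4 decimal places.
\gamma(0) = 5.0832

Multiply the model equation by X_{t-k} and take expectations. With theta_0 = psi_0 = 1 and psi_j the MA(infinity) weights, this gives
  gamma(k) - sum_i phi_i gamma(k-i) = c_k,
  c_k = sigma^2 * sum_{j=k..q} theta_j psi_{j-k}   (c_k = 0 for k > q),
using gamma(-m) = gamma(m).
psi-weights needed (psi_j = theta_j + sum_i phi_i psi_{j-i}):
  psi_1 = theta_1 + phi_1 = 0.301 + (0.208) = 0.509
Right-hand sides:
  c_0 = sigma^2 (1 + theta_1 psi_1) = 4 * (1 + (0.301)(0.509)) = 4 * 1.153209 = 4.612836
  c_1 = sigma^2 theta_1 = 4 * (0.301) = 1.204
  c_2 = 0
Equations for k = 0 and k = 1 (AR order 1):
  gamma(0) = phi_1 gamma(1) + c_0
  gamma(1) = phi_1 gamma(0) + c_1
Substituting the second into the first: gamma(0) (1 - phi_1^2) = c_0 + phi_1 c_1, so
  gamma(0) = (c_0 + phi_1 c_1) / (1 - phi_1^2) = (4.612836 + (0.208)(1.204)) / (1 - (0.208)^2) = 4.863268 / 0.956736 = 5.083187.
Therefore gamma(0) = 5.0832 (to 4 decimal places).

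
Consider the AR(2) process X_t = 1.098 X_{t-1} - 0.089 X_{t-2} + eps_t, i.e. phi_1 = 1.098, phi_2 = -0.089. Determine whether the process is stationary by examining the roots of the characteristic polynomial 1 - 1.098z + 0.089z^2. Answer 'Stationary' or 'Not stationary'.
\text{Not stationary}

The AR(p) characteristic polynomial is P(z) = 1 - 1.098z + 0.089z^2.
Stationarity requires all roots to lie outside the unit circle, i.e. |z| > 1 for every root.
Set 1 + (-1.098) z + (0.089) z^2 = 0, i.e. a z^2 + b z + c = 0 with a = 0.089, b = -1.098, c = 1.
Discriminant D = b^2 - 4ac = (-1.098)^2 - 4*(0.089)*1 = 1.205604 - (0.356) = 0.849604.
D >= 0, so the roots are real: z = (-b +/- sqrt(D)) / (2a) = (1.098 +/- 0.92174) / (0.178).
  z_1 = (1.098 + 0.92174) / (0.178) = 11.3469,   |z_1| = 11.3469.
  z_2 = (1.098 - 0.92174) / (0.178) = 0.9902,   |z_2| = 0.9902.
Moduli of all roots: 11.3469, 0.9902.
All moduli strictly greater than 1? No.
Verdict: Not stationary.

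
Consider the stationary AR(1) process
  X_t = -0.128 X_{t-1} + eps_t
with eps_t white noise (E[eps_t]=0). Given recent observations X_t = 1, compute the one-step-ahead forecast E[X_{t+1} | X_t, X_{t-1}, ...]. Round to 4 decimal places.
E[X_{t+1} \mid \mathcal F_t] = -0.1280

For an AR(p) model X_t = c + sum_i phi_i X_{t-i} + eps_t, the
one-step-ahead conditional mean is
  E[X_{t+1} | X_t, ...] = c + sum_i phi_i X_{t+1-i}.
Substitute known values:
  E[X_{t+1} | ...] = (-0.128) * (1)
                   = -0.1280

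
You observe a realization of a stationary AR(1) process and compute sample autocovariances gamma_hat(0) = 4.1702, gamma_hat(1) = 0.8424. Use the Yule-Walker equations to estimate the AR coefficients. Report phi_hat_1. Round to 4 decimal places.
\hat\phi_{1} = 0.2020

The Yule-Walker equations for an AR(p) process read, in matrix form,
  Gamma_p phi = r_p,   with   (Gamma_p)_{ij} = gamma(|i - j|),
                       (r_p)_i = gamma(i),   i,j = 1..p.
Substitute the sample gammas (Toeplitz matrix and right-hand side of size 1):
  Gamma_p = [[4.1702]]
  r_p     = [0.8424]
With p = 1 this is the single equation gamma(0) phi_1 = gamma(1):
  phi_hat_1 = gamma(1) / gamma(0) = 0.8424 / 4.1702 = 0.2020.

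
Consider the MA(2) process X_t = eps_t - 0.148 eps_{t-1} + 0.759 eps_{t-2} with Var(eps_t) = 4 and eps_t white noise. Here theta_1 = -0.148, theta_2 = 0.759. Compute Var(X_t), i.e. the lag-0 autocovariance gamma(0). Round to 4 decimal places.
\gamma(0) = 6.3919

For an MA(q) process X_t = eps_t + sum_i theta_i eps_{t-i} with
Var(eps_t) = sigma^2, the variance is
  gamma(0) = sigma^2 * (1 + sum_i theta_i^2).
  sum_i theta_i^2 = (-0.148)^2 + (0.759)^2 = 0.021904 + 0.576081 = 0.597985.
  gamma(0) = 4 * (1 + 0.597985) = 4 * 1.597985 = 6.39194, which rounds to 6.3919.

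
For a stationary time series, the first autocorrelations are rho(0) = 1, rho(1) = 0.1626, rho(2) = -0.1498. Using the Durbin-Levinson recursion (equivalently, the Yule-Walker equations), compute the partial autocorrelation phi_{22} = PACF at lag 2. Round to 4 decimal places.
\phi_{22} = -0.1810

The PACF at lag k is phi_{kk}, the last component of the solution
to the Yule-Walker system G_k phi = r_k where
  (G_k)_{ij} = rho(|i - j|), (r_k)_i = rho(i), i,j = 1..k.
Equivalently, Durbin-Levinson gives phi_{kk} iteratively:
  phi_{11} = rho(1)
  phi_{kk} = [rho(k) - sum_{j=1..k-1} phi_{k-1,j} rho(k-j)]
            / [1 - sum_{j=1..k-1} phi_{k-1,j} rho(j)],
  phi_{k,j} = phi_{k-1,j} - phi_{kk} phi_{k-1,k-j},  j = 1..k-1.
Step k = 1:
  phi_11 = rho(1) = 0.1626.
Step k = 2:
  phi_22 = [rho(2) - phi_11 rho(1)] / [1 - phi_11 rho(1)] = [-0.1498 - (0.1626)(0.1626)] / [1 - (0.1626)(0.1626)]
         = -0.17623876 / 0.97356124 = -0.181.
Therefore phi_{22} = -0.1810.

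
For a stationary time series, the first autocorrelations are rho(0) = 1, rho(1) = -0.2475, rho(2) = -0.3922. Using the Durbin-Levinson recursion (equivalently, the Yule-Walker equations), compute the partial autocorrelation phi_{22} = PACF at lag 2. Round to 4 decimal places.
\phi_{22} = -0.4830

The PACF at lag k is phi_{kk}, the last component of the solution
to the Yule-Walker system G_k phi = r_k where
  (G_k)_{ij} = rho(|i - j|), (r_k)_i = rho(i), i,j = 1..k.
Equivalently, Durbin-Levinson gives phi_{kk} iteratively:
  phi_{11} = rho(1)
  phi_{kk} = [rho(k) - sum_{j=1..k-1} phi_{k-1,j} rho(k-j)]
            / [1 - sum_{j=1..k-1} phi_{k-1,j} rho(j)],
  phi_{k,j} = phi_{k-1,j} - phi_{kk} phi_{k-1,k-j},  j = 1..k-1.
Step k = 1:
  phi_11 = rho(1) = -0.2475.
Step k = 2:
  phi_22 = [rho(2) - phi_11 rho(1)] / [1 - phi_11 rho(1)] = [-0.3922 - (-0.2475)(-0.2475)] / [1 - (-0.2475)(-0.2475)]
         = -0.45345625 / 0.93874375 = -0.483.
Therefore phi_{22} = -0.4830.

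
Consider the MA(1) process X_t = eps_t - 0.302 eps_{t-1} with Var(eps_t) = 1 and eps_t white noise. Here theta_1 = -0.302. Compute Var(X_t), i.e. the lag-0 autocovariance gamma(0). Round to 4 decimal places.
\gamma(0) = 1.0912

For an MA(q) process X_t = eps_t + sum_i theta_i eps_{t-i} with
Var(eps_t) = sigma^2, the variance is
  gamma(0) = sigma^2 * (1 + sum_i theta_i^2).
  sum_i theta_i^2 = (-0.302)^2 = 0.091204.
  gamma(0) = 1 * (1 + 0.091204) = 1 * 1.091204 = 1.091204, which rounds to 1.0912.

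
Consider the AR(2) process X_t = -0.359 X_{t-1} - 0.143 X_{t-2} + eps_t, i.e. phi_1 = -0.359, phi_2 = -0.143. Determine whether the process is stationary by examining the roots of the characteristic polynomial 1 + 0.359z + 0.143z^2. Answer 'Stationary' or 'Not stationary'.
\text{Stationary}

The AR(p) characteristic polynomial is P(z) = 1 + 0.359z + 0.143z^2.
Stationarity requires all roots to lie outside the unit circle, i.e. |z| > 1 for every root.
Set 1 + (0.359) z + (0.143) z^2 = 0, i.e. a z^2 + b z + c = 0 with a = 0.143, b = 0.359, c = 1.
Discriminant D = b^2 - 4ac = (0.359)^2 - 4*(0.143)*1 = 0.128881 - (0.572) = -0.443119.
D < 0, so the roots are the complex-conjugate pair z = (-b +/- i sqrt(-D)) / (2a) = -1.2552 +/- 2.3275i.
For a conjugate pair |z|^2 = z * conj(z) = (product of roots) = c/a = 1/(0.143) = 6.993007, so |z| = sqrt(6.993007) = 2.6444 for both roots.
Moduli of all roots: 2.6444, 2.6444.
All moduli strictly greater than 1? Yes.
Verdict: Stationary.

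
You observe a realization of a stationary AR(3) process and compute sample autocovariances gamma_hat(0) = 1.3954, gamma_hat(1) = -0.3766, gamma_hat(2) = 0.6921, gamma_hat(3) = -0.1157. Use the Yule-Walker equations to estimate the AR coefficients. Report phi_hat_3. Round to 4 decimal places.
\hat\phi_{3} = 0.1540

The Yule-Walker equations for an AR(p) process read, in matrix form,
  Gamma_p phi = r_p,   with   (Gamma_p)_{ij} = gamma(|i - j|),
                       (r_p)_i = gamma(i),   i,j = 1..p.
Substitute the sample gammas (Toeplitz matrix and right-hand side of size 3):
  Gamma_p = [[1.3954, -0.3766, 0.6921], [-0.3766, 1.3954, -0.3766], [0.6921, -0.3766, 1.3954]]
  r_p     = [-0.3766, 0.6921, -0.1157]
Written out (R1..R3):
  (R1) 1.3954 phi_1 - 0.3766 phi_2 + 0.6921 phi_3 = -0.3766
  (R2) -0.3766 phi_1 + 1.3954 phi_2 - 0.3766 phi_3 = 0.6921
  (R3) 0.6921 phi_1 - 0.3766 phi_2 + 1.3954 phi_3 = -0.1157
Gaussian elimination:
  R2 <- R2 - (-0.3766/1.3954) R1 = R2 - (-0.269887) R1:  1.293761 phi_2 - 0.189811 phi_3 = 0.590461
  R3 <- R3 - (0.6921/1.3954) R1 = R3 - (0.495987) R1:  -0.189811 phi_2 + 1.052128 phi_3 = 0.071089
  R3 <- R3 - (-0.189811/1.293761) R2 = R3 - (-0.146713) R2:  1.02428 phi_3 = 0.157717
Back-substitution:
  phi_hat_3 = 0.157717 / 1.02428 = 0.153978
  phi_hat_2 = (0.590461 - (-0.189811)(0.153978)) / 1.293761 = 0.478982
  phi_hat_1 = (-0.3766 - (-0.3766)(0.478982) - (0.6921)(0.153978)) / 1.3954 = -0.216987
So phi_hat = [-0.2170, 0.4790, 0.1540].
Therefore phi_hat_3 = 0.1540.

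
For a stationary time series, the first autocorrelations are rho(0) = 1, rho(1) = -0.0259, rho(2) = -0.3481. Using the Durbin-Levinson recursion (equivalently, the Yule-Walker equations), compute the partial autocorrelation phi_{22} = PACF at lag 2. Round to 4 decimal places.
\phi_{22} = -0.3490

The PACF at lag k is phi_{kk}, the last component of the solution
to the Yule-Walker system G_k phi = r_k where
  (G_k)_{ij} = rho(|i - j|), (r_k)_i = rho(i), i,j = 1..k.
Equivalently, Durbin-Levinson gives phi_{kk} iteratively:
  phi_{11} = rho(1)
  phi_{kk} = [rho(k) - sum_{j=1..k-1} phi_{k-1,j} rho(k-j)]
            / [1 - sum_{j=1..k-1} phi_{k-1,j} rho(j)],
  phi_{k,j} = phi_{k-1,j} - phi_{kk} phi_{k-1,k-j},  j = 1..k-1.
Step k = 1:
  phi_11 = rho(1) = -0.0259.
Step k = 2:
  phi_22 = [rho(2) - phi_11 rho(1)] / [1 - phi_11 rho(1)] = [-0.3481 - (-0.0259)(-0.0259)] / [1 - (-0.0259)(-0.0259)]
         = -0.34877081 / 0.99932919 = -0.349.
Therefore phi_{22} = -0.3490.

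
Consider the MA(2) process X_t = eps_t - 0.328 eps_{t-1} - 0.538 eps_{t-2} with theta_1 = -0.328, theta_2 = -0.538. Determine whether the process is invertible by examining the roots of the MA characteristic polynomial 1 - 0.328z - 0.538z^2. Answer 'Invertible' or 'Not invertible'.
\text{Invertible}

The MA(q) characteristic polynomial is P(z) = 1 - 0.328z - 0.538z^2.
Invertibility requires all roots to lie outside the unit circle, i.e. |z| > 1 for every root.
Set 1 + (-0.328) z + (-0.538) z^2 = 0, i.e. a z^2 + b z + c = 0 with a = -0.538, b = -0.328, c = 1.
Discriminant D = b^2 - 4ac = (-0.328)^2 - 4*(-0.538)*1 = 0.107584 - (-2.152) = 2.259584.
D >= 0, so the roots are real: z = (-b +/- sqrt(D)) / (2a) = (0.328 +/- 1.503191) / (-1.076).
  z_1 = (0.328 + 1.503191) / (-1.076) = -1.7019,   |z_1| = 1.7019.
  z_2 = (0.328 - 1.503191) / (-1.076) = 1.0922,   |z_2| = 1.0922.
Moduli of all roots: 1.7019, 1.0922.
All moduli strictly greater than 1? Yes.
Verdict: Invertible.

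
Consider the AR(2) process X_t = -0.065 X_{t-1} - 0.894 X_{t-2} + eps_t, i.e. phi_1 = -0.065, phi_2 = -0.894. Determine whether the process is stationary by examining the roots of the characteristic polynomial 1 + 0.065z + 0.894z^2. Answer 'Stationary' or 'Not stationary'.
\text{Stationary}

The AR(p) characteristic polynomial is P(z) = 1 + 0.065z + 0.894z^2.
Stationarity requires all roots to lie outside the unit circle, i.e. |z| > 1 for every root.
Set 1 + (0.065) z + (0.894) z^2 = 0, i.e. a z^2 + b z + c = 0 with a = 0.894, b = 0.065, c = 1.
Discriminant D = b^2 - 4ac = (0.065)^2 - 4*(0.894)*1 = 0.004225 - (3.576) = -3.571775.
D < 0, so the roots are the complex-conjugate pair z = (-b +/- i sqrt(-D)) / (2a) = -0.0364 +/- 1.057i.
For a conjugate pair |z|^2 = z * conj(z) = (product of roots) = c/a = 1/(0.894) = 1.118568, so |z| = sqrt(1.118568) = 1.0576 for both roots.
Moduli of all roots: 1.0576, 1.0576.
All moduli strictly greater than 1? Yes.
Verdict: Stationary.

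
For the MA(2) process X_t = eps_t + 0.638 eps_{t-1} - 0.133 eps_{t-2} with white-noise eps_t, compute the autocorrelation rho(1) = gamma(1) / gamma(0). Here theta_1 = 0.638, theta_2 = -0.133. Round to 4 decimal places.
\rho(1) = 0.3882

For an MA(q) process with theta_0 = 1, the autocovariance is
  gamma(k) = sigma^2 * sum_{i=0..q-k} theta_i * theta_{i+k},
and rho(k) = gamma(k) / gamma(0). Sigma^2 cancels.
  numerator   = (1)*(0.638) + (0.638)*(-0.133) = 0.553146.
  denominator = (1)^2 + (0.638)^2 + (-0.133)^2 = 1.424733.
  rho(1) = 0.553146 / 1.424733 = 0.3882.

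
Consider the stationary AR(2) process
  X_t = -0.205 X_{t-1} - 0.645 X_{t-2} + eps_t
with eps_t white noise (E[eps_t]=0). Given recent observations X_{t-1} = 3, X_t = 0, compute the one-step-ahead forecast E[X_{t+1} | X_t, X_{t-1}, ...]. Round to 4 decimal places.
E[X_{t+1} \mid \mathcal F_t] = -1.9350

For an AR(p) model X_t = c + sum_i phi_i X_{t-i} + eps_t, the
one-step-ahead conditional mean is
  E[X_{t+1} | X_t, ...] = c + sum_i phi_i X_{t+1-i}.
Substitute known values:
  E[X_{t+1} | ...] = (-0.205) * (0) + (-0.645) * (3)
                   = -1.9350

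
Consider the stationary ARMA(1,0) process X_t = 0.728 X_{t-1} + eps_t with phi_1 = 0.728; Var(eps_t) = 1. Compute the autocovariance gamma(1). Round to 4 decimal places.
\gamma(1) = 1.5489

Multiply the model equation by X_{t-k} and take expectations. With theta_0 = psi_0 = 1 and psi_j the MA(infinity) weights, this gives
  gamma(k) - sum_i phi_i gamma(k-i) = c_k,
  c_k = sigma^2 * sum_{j=k..q} theta_j psi_{j-k}   (c_k = 0 for k > q),
using gamma(-m) = gamma(m).
Pure AR (q = 0): c_0 = sigma^2 = 1, c_k = 0 for k >= 1.
Equations for k = 0 and k = 1 (AR order 1):
  gamma(0) = phi_1 gamma(1) + c_0
  gamma(1) = phi_1 gamma(0) + c_1
Substituting the second into the first: gamma(0) (1 - phi_1^2) = c_0 + phi_1 c_1, so
  gamma(0) = c_0 / (1 - phi_1^2) = 1 / (1 - (0.728)^2) = 1 / 0.470016 = 2.127587.
  gamma(1) = phi_1 gamma(0) = (0.728)(2.127587) = 1.548883.
Therefore gamma(1) = 1.5489 (to 4 decimal places).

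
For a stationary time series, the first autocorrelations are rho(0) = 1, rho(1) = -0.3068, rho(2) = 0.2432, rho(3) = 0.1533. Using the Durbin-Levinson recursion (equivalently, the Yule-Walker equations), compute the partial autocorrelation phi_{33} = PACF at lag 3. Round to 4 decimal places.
\phi_{33} = 0.3020

The PACF at lag k is phi_{kk}, the last component of the solution
to the Yule-Walker system G_k phi = r_k where
  (G_k)_{ij} = rho(|i - j|), (r_k)_i = rho(i), i,j = 1..k.
Equivalently, Durbin-Levinson gives phi_{kk} iteratively:
  phi_{11} = rho(1)
  phi_{kk} = [rho(k) - sum_{j=1..k-1} phi_{k-1,j} rho(k-j)]
            / [1 - sum_{j=1..k-1} phi_{k-1,j} rho(j)],
  phi_{k,j} = phi_{k-1,j} - phi_{kk} phi_{k-1,k-j},  j = 1..k-1.
Step k = 1:
  phi_11 = rho(1) = -0.3068.
Step k = 2:
  phi_22 = [rho(2) - phi_11 rho(1)] / [1 - phi_11 rho(1)] = [0.2432 - (-0.3068)(-0.3068)] / [1 - (-0.3068)(-0.3068)]
         = 0.14907376 / 0.90587376 = 0.164564.
  Update: phi_21 = phi_11 - phi_22 phi_11 = -0.3068 - (0.164564)(-0.3068) = -0.256312.
Step k = 3:
  phi_33 = [rho(3) - phi_21 rho(2) - phi_22 rho(1)] / [1 - phi_21 rho(1) - phi_22 rho(2)]
    numerator   = 0.1533 - (-0.256312)(0.2432) - (0.164564)(-0.3068) = 0.26612314
    denominator = 1 - (-0.256312)(-0.3068) - (0.164564)(0.2432) = 0.88134166
  phi_33 = 0.26612314 / 0.88134166 = 0.302.
Therefore phi_{33} = 0.3020.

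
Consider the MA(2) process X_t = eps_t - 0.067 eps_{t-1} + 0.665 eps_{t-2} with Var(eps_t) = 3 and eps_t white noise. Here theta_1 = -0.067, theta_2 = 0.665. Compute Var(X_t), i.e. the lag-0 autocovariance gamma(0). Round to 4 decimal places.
\gamma(0) = 4.3401

For an MA(q) process X_t = eps_t + sum_i theta_i eps_{t-i} with
Var(eps_t) = sigma^2, the variance is
  gamma(0) = sigma^2 * (1 + sum_i theta_i^2).
  sum_i theta_i^2 = (-0.067)^2 + (0.665)^2 = 0.004489 + 0.442225 = 0.446714.
  gamma(0) = 3 * (1 + 0.446714) = 3 * 1.446714 = 4.340142, which rounds to 4.3401.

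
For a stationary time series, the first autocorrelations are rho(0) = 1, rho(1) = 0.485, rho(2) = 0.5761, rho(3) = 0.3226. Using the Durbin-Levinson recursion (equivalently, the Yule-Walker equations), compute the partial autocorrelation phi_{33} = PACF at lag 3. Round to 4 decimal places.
\phi_{33} = -0.0790

The PACF at lag k is phi_{kk}, the last component of the solution
to the Yule-Walker system G_k phi = r_k where
  (G_k)_{ij} = rho(|i - j|), (r_k)_i = rho(i), i,j = 1..k.
Equivalently, Durbin-Levinson gives phi_{kk} iteratively:
  phi_{11} = rho(1)
  phi_{kk} = [rho(k) - sum_{j=1..k-1} phi_{k-1,j} rho(k-j)]
            / [1 - sum_{j=1..k-1} phi_{k-1,j} rho(j)],
  phi_{k,j} = phi_{k-1,j} - phi_{kk} phi_{k-1,k-j},  j = 1..k-1.
Step k = 1:
  phi_11 = rho(1) = 0.485.
Step k = 2:
  phi_22 = [rho(2) - phi_11 rho(1)] / [1 - phi_11 rho(1)] = [0.5761 - (0.485)(0.485)] / [1 - (0.485)(0.485)]
         = 0.340875 / 0.764775 = 0.445719.
  Update: phi_21 = phi_11 - phi_22 phi_11 = 0.485 - (0.445719)(0.485) = 0.268826.
Step k = 3:
  phi_33 = [rho(3) - phi_21 rho(2) - phi_22 rho(1)] / [1 - phi_21 rho(1) - phi_22 rho(2)]
    numerator   = 0.3226 - (0.268826)(0.5761) - (0.445719)(0.485) = -0.04844461
    denominator = 1 - (0.268826)(0.485) - (0.445719)(0.5761) = 0.61284042
  phi_33 = -0.04844461 / 0.61284042 = -0.079.
Therefore phi_{33} = -0.0790.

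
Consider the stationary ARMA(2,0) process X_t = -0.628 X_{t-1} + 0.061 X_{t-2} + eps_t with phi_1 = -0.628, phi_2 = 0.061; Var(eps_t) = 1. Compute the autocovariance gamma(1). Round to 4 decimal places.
\gamma(1) = -1.2145

Multiply the model equation by X_{t-k} and take expectations. With theta_0 = psi_0 = 1 and psi_j the MA(infinity) weights, this gives
  gamma(k) - sum_i phi_i gamma(k-i) = c_k,
  c_k = sigma^2 * sum_{j=k..q} theta_j psi_{j-k}   (c_k = 0 for k > q),
using gamma(-m) = gamma(m).
Pure AR (q = 0): c_0 = sigma^2 = 1, c_k = 0 for k >= 1.
Equations for k = 0, 1, 2 (AR order 2, c_2 = 0):
  (E0) gamma(0) = phi_1 gamma(1) + phi_2 gamma(2) + c_0
  (E1) gamma(1) = phi_1 gamma(0) + phi_2 gamma(1) + c_1
  (E2) gamma(2) = phi_1 gamma(1) + phi_2 gamma(0)
From (E1): gamma(1) = A gamma(0) + B with
  A = phi_1 / (1 - phi_2) = -0.628 / 0.939 = -0.668797,   B = c_1 / (1 - phi_2) = 0 / 0.939 = 0.
Insert (E2) into (E0): gamma(0) (1 - phi_2^2) = phi_1 (1 + phi_2) gamma(1) + c_0.
  phi_1 (1 + phi_2) = (-0.628)(1.061) = -0.666308,   1 - phi_2^2 = 0.996279.
Replace gamma(1) by A gamma(0) + B and collect gamma(0):
  gamma(0) [0.996279 - (-0.666308)(-0.668797)] = c_0 = 1
  gamma(0) * 0.550654 = 1
  gamma(0) = 1 / 0.550654 = 1.816021.
  gamma(1) = A gamma(0) = (-0.668797)(1.816021) = -1.214549.
Therefore gamma(1) = -1.2145 (to 4 decimal places).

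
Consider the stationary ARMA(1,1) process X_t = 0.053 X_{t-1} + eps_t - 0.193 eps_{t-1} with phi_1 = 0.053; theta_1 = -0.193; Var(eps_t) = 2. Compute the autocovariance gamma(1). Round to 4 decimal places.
\gamma(1) = -0.2779

Multiply the model equation by X_{t-k} and take expectations. With theta_0 = psi_0 = 1 and psi_j the MA(infinity) weights, this gives
  gamma(k) - sum_i phi_i gamma(k-i) = c_k,
  c_k = sigma^2 * sum_{j=k..q} theta_j psi_{j-k}   (c_k = 0 for k > q),
using gamma(-m) = gamma(m).
psi-weights needed (psi_j = theta_j + sum_i phi_i psi_{j-i}):
  psi_1 = theta_1 + phi_1 = -0.193 + (0.053) = -0.14
Right-hand sides:
  c_0 = sigma^2 (1 + theta_1 psi_1) = 2 * (1 + (-0.193)(-0.14)) = 2 * 1.02702 = 2.05404
  c_1 = sigma^2 theta_1 = 2 * (-0.193) = -0.386
  c_2 = 0
Equations for k = 0 and k = 1 (AR order 1):
  gamma(0) = phi_1 gamma(1) + c_0
  gamma(1) = phi_1 gamma(0) + c_1
Substituting the second into the first: gamma(0) (1 - phi_1^2) = c_0 + phi_1 c_1, so
  gamma(0) = (c_0 + phi_1 c_1) / (1 - phi_1^2) = (2.05404 + (0.053)(-0.386)) / (1 - (0.053)^2) = 2.033582 / 0.997191 = 2.03931.
  gamma(1) = phi_1 gamma(0) + c_1 = (0.053)(2.03931) + (-0.386) = -0.277917.
Therefore gamma(1) = -0.2779 (to 4 decimal places).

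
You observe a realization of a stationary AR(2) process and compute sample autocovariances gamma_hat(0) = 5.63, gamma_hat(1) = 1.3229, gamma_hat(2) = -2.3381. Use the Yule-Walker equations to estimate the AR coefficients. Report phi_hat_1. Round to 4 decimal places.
\hat\phi_{1} = 0.3520

The Yule-Walker equations for an AR(p) process read, in matrix form,
  Gamma_p phi = r_p,   with   (Gamma_p)_{ij} = gamma(|i - j|),
                       (r_p)_i = gamma(i),   i,j = 1..p.
Substitute the sample gammas (Toeplitz matrix and right-hand side of size 2):
  Gamma_p = [[5.63, 1.3229], [1.3229, 5.63]]
  r_p     = [1.3229, -2.3381]
Written out:
  5.63 phi_1 + 1.3229 phi_2 = 1.3229
  1.3229 phi_1 + 5.63 phi_2 = -2.3381
Solve by Cramer's rule:
  det = gamma(0)^2 - gamma(1)^2 = (5.63)^2 - (1.3229)^2 = 31.6969 - 1.75006441 = 29.94683559
  phi_hat_1 = [gamma(1) gamma(0) - gamma(1) gamma(2)] / det = [(1.3229)(5.63) - (1.3229)(-2.3381)] / 29.94683559 = 10.54099949 / 29.94683559 = 0.352
  phi_hat_2 = [gamma(0) gamma(2) - gamma(1)^2] / det = [(5.63)(-2.3381) - (1.3229)^2] / 29.94683559 = -14.91356741 / 29.94683559 = -0.498
So phi_hat = [0.3520, -0.4980].
Therefore phi_hat_1 = 0.3520.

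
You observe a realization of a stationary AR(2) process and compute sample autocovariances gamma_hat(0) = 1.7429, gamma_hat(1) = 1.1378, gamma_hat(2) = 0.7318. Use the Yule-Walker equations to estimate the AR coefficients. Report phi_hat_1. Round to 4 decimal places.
\hat\phi_{1} = 0.6600

The Yule-Walker equations for an AR(p) process read, in matrix form,
  Gamma_p phi = r_p,   with   (Gamma_p)_{ij} = gamma(|i - j|),
                       (r_p)_i = gamma(i),   i,j = 1..p.
Substitute the sample gammas (Toeplitz matrix and right-hand side of size 2):
  Gamma_p = [[1.7429, 1.1378], [1.1378, 1.7429]]
  r_p     = [1.1378, 0.7318]
Written out:
  1.7429 phi_1 + 1.1378 phi_2 = 1.1378
  1.1378 phi_1 + 1.7429 phi_2 = 0.7318
Solve by Cramer's rule:
  det = gamma(0)^2 - gamma(1)^2 = (1.7429)^2 - (1.1378)^2 = 3.03770041 - 1.29458884 = 1.74311157
  phi_hat_1 = [gamma(1) gamma(0) - gamma(1) gamma(2)] / det = [(1.1378)(1.7429) - (1.1378)(0.7318)] / 1.74311157 = 1.15042958 / 1.74311157 = 0.66
  phi_hat_2 = [gamma(0) gamma(2) - gamma(1)^2] / det = [(1.7429)(0.7318) - (1.1378)^2] / 1.74311157 = -0.01913462 / 1.74311157 = -0.011
So phi_hat = [0.6600, -0.0110].
Therefore phi_hat_1 = 0.6600.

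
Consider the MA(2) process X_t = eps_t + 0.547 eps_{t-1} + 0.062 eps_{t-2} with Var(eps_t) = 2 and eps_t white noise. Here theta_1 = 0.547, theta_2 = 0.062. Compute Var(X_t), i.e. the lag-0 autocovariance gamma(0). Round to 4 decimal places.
\gamma(0) = 2.6061

For an MA(q) process X_t = eps_t + sum_i theta_i eps_{t-i} with
Var(eps_t) = sigma^2, the variance is
  gamma(0) = sigma^2 * (1 + sum_i theta_i^2).
  sum_i theta_i^2 = (0.547)^2 + (0.062)^2 = 0.299209 + 0.003844 = 0.303053.
  gamma(0) = 2 * (1 + 0.303053) = 2 * 1.303053 = 2.606106, which rounds to 2.6061.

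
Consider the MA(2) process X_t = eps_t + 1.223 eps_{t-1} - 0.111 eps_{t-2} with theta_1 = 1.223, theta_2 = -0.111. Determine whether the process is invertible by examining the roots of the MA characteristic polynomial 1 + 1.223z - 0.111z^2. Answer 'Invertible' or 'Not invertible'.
\text{Not invertible}

The MA(q) characteristic polynomial is P(z) = 1 + 1.223z - 0.111z^2.
Invertibility requires all roots to lie outside the unit circle, i.e. |z| > 1 for every root.
Set 1 + (1.223) z + (-0.111) z^2 = 0, i.e. a z^2 + b z + c = 0 with a = -0.111, b = 1.223, c = 1.
Discriminant D = b^2 - 4ac = (1.223)^2 - 4*(-0.111)*1 = 1.495729 - (-0.444) = 1.939729.
D >= 0, so the roots are real: z = (-b +/- sqrt(D)) / (2a) = (-1.223 +/- 1.392742) / (-0.222).
  z_1 = (-1.223 + 1.392742) / (-0.222) = -0.7646,   |z_1| = 0.7646.
  z_2 = (-1.223 - 1.392742) / (-0.222) = 11.7826,   |z_2| = 11.7826.
Moduli of all roots: 0.7646, 11.7826.
All moduli strictly greater than 1? No.
Verdict: Not invertible.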